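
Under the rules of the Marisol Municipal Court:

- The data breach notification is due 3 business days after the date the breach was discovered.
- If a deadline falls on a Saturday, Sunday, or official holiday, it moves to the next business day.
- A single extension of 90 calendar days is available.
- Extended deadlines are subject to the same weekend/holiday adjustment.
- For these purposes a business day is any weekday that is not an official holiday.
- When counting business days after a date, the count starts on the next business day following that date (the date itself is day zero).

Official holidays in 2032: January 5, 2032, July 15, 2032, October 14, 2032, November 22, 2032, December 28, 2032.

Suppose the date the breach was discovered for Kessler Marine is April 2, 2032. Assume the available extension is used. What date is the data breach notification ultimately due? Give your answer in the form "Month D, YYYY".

3 business days after April 2, 2032, excluding weekends and holidays, is April 7, 2032.
Since April 7, 2032 is a Wednesday and not a holiday, the date is unchanged.
With the 90-day extension, April 7, 2032 becomes July 6, 2032.
July 6, 2032 (Tuesday) is already a business day.
So the filing is due July 6, 2032.

July 6, 2032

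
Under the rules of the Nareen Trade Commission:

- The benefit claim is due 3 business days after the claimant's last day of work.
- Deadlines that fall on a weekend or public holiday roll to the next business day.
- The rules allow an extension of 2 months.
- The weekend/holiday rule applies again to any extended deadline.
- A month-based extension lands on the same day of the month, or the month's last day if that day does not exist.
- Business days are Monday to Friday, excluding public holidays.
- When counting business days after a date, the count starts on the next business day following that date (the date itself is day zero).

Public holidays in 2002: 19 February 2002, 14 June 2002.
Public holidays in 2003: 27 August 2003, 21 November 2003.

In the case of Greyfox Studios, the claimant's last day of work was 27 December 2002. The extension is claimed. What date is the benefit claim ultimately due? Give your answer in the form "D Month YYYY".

3 March 2003

Starting the day after 27 December 2002 and counting 3 business days lands on 1 January 2003.
1 January 2003 is a Wednesday and not a listed holiday, so it stands.
Applying the 2 months extension: 2 months after 1 January 2003 is 1 March 2003.
1 March 2003 is a Saturday; the next business day is 3 March 2003 (Monday).
Deadline: 3 March 2003.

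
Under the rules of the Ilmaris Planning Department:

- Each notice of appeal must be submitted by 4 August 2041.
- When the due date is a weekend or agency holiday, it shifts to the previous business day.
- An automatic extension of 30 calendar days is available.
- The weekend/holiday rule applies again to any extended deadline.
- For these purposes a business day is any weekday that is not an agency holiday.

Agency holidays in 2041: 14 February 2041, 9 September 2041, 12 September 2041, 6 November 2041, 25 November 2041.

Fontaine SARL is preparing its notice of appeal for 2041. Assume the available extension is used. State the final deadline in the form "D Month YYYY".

30 August 2041

The statutory due date is 4 August 2041.
4 August 2041 is a Sunday, so it moves to the preceding business day, 2 August 2041 (Friday).
With the 30-day extension, 2 August 2041 becomes 1 September 2041.
Because 1 September 2041 is a Sunday, the deadline becomes 30 August 2041 (Friday).
Final deadline: 30 August 2041.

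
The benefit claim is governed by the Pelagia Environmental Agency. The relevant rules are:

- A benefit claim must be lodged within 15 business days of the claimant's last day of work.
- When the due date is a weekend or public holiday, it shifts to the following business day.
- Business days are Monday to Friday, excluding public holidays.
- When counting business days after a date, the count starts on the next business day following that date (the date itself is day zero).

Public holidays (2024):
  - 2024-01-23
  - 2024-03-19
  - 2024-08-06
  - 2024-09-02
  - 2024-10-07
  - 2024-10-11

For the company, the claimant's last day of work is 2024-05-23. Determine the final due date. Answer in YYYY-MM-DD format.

2024-06-13

Counting 15 business days after 2024-05-23 (skipping weekends and listed holidays) reaches 2024-06-13.
Since 2024-06-13 is a Thursday and not a holiday, the date is unchanged.
So the filing is due 2024-06-13.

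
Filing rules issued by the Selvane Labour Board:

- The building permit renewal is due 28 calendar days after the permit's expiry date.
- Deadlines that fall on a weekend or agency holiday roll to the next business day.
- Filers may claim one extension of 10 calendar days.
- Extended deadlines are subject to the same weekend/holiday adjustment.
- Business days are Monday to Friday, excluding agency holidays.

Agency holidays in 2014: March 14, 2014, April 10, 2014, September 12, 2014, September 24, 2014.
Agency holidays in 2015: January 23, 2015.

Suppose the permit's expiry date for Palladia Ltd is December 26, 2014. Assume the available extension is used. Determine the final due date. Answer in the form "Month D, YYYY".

28 calendar days after December 26, 2014 is January 23, 2015.
January 23, 2015 falls on a listed holiday. Rolling to the next business day gives January 26, 2015, a Monday.
With the 10-day extension, January 26, 2015 becomes February 5, 2015.
February 5, 2015 is a Thursday and not a listed holiday, so it stands.
Deadline: February 5, 2015.

February 5, 2015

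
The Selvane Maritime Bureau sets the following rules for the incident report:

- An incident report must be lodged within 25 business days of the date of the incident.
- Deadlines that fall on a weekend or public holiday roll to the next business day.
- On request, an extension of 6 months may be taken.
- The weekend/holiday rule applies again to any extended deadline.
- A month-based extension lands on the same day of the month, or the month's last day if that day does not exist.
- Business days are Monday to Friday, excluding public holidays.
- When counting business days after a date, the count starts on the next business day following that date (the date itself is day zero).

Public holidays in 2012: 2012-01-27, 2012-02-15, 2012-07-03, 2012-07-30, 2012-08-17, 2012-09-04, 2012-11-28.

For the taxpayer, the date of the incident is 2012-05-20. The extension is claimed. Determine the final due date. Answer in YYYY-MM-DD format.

2012-12-24

Counting 25 business days after 2012-05-20 (skipping weekends and listed holidays) reaches 2012-06-22.
2012-06-22 (Friday) is already a business day.
Add 6 months to 2012-06-22: 2012-12-22.
2012-12-22 is a Saturday; the next business day is 2012-12-24 (Monday).
The final due date is 2012-12-24.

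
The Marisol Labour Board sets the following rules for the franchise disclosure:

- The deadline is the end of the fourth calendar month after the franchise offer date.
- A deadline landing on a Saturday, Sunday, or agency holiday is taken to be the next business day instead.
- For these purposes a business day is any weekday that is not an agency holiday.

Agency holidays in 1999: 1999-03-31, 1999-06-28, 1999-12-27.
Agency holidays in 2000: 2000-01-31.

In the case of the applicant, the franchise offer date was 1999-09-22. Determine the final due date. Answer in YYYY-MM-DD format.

4 months after 1999-09-22 is January 2000; that month ends on 2000-01-31.
2000-01-31 falls on a listed holiday. Rolling to the next business day gives 2000-02-01, a Tuesday.
So the filing is due 2000-02-01.

2000-02-01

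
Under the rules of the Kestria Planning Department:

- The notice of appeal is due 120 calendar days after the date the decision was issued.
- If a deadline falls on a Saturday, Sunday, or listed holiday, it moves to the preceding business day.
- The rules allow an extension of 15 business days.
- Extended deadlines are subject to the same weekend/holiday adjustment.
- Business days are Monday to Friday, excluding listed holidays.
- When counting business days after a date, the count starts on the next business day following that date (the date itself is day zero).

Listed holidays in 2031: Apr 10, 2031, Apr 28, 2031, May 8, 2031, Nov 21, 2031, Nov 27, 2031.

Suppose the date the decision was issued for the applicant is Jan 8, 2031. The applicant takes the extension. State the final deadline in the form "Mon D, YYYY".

May 29, 2031

Trigger date Jan 8, 2031 + 120 calendar days = May 8, 2031.
May 8, 2031 falls on a listed holiday. Rolling to the preceding business day gives May 7, 2031, a Wednesday.
Counting 15 further business days from May 7, 2031 reaches May 29, 2031.
May 29, 2031 falls on a Thursday, which is a business day, so no adjustment is needed.
The final due date is May 29, 2031.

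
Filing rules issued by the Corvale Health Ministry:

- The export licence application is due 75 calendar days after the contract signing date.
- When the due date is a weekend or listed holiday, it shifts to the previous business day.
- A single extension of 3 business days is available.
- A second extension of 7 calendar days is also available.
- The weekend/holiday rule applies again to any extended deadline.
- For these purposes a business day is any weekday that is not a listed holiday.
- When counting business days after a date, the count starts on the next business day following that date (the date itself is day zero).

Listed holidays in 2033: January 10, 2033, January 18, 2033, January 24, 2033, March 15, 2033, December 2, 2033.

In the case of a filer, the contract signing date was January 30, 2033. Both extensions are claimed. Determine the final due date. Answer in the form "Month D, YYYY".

April 27, 2033

Trigger date January 30, 2033 + 75 calendar days = April 15, 2033.
April 15, 2033 (Friday) is already a business day.
The 3-business-day extension runs from April 15, 2033 to April 20, 2033.
Since April 20, 2033 is a Wednesday and not a holiday, the date is unchanged.
With the 7-day extension, April 20, 2033 becomes April 27, 2033.
April 27, 2033 is a Wednesday and not a listed holiday, so it stands.
So the filing is due April 27, 2033.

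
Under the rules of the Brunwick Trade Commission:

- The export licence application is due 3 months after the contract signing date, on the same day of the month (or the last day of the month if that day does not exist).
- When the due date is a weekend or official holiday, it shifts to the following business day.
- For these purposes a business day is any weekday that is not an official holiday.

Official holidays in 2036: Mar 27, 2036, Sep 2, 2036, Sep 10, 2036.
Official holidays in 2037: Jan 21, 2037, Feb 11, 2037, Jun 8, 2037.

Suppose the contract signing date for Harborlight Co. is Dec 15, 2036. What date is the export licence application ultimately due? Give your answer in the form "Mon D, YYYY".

3 months from Dec 15, 2036 is Mar 15, 2037.
Because Mar 15, 2037 is a Sunday, the deadline becomes Mar 16, 2037 (Monday).
Deadline: Mar 16, 2037.

Mar 16, 2037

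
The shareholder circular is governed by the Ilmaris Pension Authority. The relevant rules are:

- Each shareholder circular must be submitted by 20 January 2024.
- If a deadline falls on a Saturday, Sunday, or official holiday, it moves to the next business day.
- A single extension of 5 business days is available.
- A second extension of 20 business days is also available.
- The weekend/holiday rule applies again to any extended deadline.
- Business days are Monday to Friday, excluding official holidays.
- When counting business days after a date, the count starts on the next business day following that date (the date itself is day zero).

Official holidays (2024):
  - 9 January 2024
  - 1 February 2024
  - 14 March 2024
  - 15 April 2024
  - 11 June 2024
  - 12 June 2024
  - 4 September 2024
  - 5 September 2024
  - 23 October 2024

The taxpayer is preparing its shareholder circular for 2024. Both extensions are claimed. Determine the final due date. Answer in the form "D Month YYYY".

The stated deadline is 20 January 2024.
20 January 2024 falls on a Saturday. Rolling to the next business day gives 22 January 2024, a Monday.
Counting 5 further business days from 22 January 2024 reaches 29 January 2024.
29 January 2024 falls on a Monday, which is a business day, so no adjustment is needed.
Counting 20 further business days from 29 January 2024 reaches 27 February 2024.
27 February 2024 (Tuesday) is already a business day.
The final due date is 27 February 2024.

27 February 2024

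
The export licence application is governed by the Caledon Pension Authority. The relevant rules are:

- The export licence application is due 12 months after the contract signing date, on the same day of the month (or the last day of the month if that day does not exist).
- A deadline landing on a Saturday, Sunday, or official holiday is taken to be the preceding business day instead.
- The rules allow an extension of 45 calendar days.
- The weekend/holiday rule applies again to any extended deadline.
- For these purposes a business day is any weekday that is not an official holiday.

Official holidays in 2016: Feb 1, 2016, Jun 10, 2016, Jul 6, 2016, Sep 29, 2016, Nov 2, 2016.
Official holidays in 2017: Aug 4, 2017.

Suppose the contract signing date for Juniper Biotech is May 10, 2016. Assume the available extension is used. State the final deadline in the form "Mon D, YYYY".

Jun 23, 2017

Moving 12 months forward from May 10, 2016 on the corresponding day gives May 10, 2017.
Since May 10, 2017 is a Wednesday and not a holiday, the date is unchanged.
With the 45-day extension, May 10, 2017 becomes Jun 24, 2017.
Jun 24, 2017 is a Saturday, so it moves to the preceding business day, Jun 23, 2017 (Friday).
The final due date is Jun 23, 2017.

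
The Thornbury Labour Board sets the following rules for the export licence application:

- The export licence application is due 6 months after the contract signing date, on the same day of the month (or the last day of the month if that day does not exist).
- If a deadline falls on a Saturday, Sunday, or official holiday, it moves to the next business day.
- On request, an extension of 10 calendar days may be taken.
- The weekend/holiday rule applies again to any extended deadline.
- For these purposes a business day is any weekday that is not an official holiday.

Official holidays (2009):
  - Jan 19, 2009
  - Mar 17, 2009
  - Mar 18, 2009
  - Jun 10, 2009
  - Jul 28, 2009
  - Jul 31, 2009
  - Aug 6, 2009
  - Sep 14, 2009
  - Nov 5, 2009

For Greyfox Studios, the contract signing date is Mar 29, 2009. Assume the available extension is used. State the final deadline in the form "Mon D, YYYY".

Oct 9, 2009

6 months after Mar 29, 2009, on the same day of the month, is Sep 29, 2009.
Sep 29, 2009 (Tuesday) is already a business day.
The 10-calendar-day extension moves the deadline from Sep 29, 2009 to Oct 9, 2009.
Oct 9, 2009 (Friday) is already a business day.
So the filing is due Oct 9, 2009.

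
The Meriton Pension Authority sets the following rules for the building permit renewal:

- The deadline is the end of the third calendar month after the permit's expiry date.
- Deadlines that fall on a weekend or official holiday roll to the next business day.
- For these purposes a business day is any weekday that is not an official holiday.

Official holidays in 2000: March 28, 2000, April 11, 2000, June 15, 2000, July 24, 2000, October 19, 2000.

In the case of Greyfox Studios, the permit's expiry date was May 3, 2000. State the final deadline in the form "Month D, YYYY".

August 31, 2000

3 months after May 3, 2000 is August 2000; that month ends on August 31, 2000.
August 31, 2000 is a Thursday and not a listed holiday, so it stands.
Deadline: August 31, 2000.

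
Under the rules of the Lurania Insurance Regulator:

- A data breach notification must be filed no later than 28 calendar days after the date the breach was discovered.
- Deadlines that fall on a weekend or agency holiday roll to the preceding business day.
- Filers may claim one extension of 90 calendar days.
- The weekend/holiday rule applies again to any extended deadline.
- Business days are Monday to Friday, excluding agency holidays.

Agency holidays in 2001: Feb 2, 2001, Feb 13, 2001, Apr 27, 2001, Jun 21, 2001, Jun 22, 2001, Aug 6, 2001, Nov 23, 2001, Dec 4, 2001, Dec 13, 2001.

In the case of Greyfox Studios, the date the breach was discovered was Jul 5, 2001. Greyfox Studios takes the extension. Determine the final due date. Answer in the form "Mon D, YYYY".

Oct 31, 2001

Trigger date Jul 5, 2001 + 28 calendar days = Aug 2, 2001.
Aug 2, 2001 (Thursday) is already a business day.
With the 90-day extension, Aug 2, 2001 becomes Oct 31, 2001.
Oct 31, 2001 falls on a Wednesday, which is a business day, so no adjustment is needed.
The final due date is Oct 31, 2001.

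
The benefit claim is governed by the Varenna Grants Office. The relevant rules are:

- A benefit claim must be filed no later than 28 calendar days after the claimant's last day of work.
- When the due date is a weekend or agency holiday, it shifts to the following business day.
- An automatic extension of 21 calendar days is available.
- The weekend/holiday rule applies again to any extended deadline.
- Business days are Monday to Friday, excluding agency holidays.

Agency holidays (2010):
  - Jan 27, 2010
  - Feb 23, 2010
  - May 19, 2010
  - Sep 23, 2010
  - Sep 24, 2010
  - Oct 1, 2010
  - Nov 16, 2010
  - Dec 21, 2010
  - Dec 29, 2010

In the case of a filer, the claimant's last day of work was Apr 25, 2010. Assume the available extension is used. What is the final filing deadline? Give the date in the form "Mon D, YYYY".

Jun 14, 2010

Adding 28 calendar days to Apr 25, 2010 gives May 23, 2010.
Because May 23, 2010 is a Sunday, the deadline becomes May 24, 2010 (Monday).
The 21-calendar-day extension moves the deadline from May 24, 2010 to Jun 14, 2010.
Jun 14, 2010 falls on a Monday, which is a business day, so no adjustment is needed.
So the filing is due Jun 14, 2010.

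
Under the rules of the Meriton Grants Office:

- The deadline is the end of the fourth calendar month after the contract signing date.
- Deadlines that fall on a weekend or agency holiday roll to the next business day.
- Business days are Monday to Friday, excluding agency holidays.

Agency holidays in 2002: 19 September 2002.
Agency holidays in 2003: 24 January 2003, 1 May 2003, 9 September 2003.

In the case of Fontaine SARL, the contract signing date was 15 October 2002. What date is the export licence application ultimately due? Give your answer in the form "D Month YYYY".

28 February 2003

4 months after 15 October 2002 falls in February 2003; the last day of that month is 28 February 2003.
Since 28 February 2003 is a Friday and not a holiday, the date is unchanged.
The final due date is 28 February 2003.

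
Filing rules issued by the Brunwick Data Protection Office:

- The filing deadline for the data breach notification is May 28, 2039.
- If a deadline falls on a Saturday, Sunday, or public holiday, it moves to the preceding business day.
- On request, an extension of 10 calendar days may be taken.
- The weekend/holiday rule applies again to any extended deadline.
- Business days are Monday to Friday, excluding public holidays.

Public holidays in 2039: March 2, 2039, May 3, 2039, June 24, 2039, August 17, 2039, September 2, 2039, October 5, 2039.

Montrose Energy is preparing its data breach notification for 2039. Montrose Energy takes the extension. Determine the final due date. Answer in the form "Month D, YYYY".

June 6, 2039

The statutory due date is May 28, 2039.
May 28, 2039 is a Saturday; the preceding business day is May 27, 2039 (Friday).
With the 10-day extension, May 27, 2039 becomes June 6, 2039.
June 6, 2039 is a Monday and not a listed holiday, so it stands.
Final deadline: June 6, 2039.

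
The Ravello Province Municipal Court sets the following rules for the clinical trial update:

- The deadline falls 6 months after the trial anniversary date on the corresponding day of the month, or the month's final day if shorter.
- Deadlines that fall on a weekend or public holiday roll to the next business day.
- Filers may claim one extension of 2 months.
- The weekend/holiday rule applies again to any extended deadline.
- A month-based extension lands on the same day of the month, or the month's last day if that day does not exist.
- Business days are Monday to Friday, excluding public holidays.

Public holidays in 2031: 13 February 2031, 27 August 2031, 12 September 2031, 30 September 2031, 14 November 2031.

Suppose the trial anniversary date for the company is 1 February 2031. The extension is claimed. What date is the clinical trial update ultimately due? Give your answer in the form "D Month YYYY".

6 months after 1 February 2031, on the same day of the month, is 1 August 2031.
Since 1 August 2031 is a Friday and not a holiday, the date is unchanged.
Add 2 months to 1 August 2031: 1 October 2031.
Since 1 October 2031 is a Wednesday and not a holiday, the date is unchanged.
So the filing is due 1 October 2031.

1 October 2031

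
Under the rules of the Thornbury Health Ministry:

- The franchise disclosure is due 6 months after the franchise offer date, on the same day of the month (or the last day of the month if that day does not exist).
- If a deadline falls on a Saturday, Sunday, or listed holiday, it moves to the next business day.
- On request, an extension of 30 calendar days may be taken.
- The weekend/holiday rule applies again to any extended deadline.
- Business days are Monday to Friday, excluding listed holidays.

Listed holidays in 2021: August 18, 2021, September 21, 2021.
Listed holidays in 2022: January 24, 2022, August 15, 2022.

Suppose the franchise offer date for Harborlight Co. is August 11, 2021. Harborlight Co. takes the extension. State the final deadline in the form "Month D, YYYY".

March 14, 2022

6 months from August 11, 2021 is February 11, 2022.
Since February 11, 2022 is a Friday and not a holiday, the date is unchanged.
The 30-calendar-day extension moves the deadline from February 11, 2022 to March 13, 2022.
March 13, 2022 is a Sunday; the next business day is March 14, 2022 (Monday).
Deadline: March 14, 2022.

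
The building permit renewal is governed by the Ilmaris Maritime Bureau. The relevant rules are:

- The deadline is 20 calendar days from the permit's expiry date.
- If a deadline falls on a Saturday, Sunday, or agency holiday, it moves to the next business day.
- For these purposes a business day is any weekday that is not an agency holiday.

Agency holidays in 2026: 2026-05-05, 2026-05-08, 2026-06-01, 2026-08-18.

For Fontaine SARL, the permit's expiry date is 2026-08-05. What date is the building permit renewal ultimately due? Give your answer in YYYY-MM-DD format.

2026-08-25

Adding 20 calendar days to 2026-08-05 gives 2026-08-25.
Since 2026-08-25 is a Tuesday and not a holiday, the date is unchanged.
Final deadline: 2026-08-25.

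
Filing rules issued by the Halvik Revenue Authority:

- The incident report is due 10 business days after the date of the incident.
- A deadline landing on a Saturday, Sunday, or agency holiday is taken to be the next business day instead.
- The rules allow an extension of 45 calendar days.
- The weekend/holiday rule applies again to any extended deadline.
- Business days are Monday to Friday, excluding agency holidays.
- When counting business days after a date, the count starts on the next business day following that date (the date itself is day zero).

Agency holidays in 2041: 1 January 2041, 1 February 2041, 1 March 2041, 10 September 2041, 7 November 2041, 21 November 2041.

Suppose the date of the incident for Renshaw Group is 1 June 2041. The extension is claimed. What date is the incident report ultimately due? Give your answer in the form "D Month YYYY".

Counting 10 business days after 1 June 2041 (skipping weekends and listed holidays) reaches 14 June 2041.
14 June 2041 falls on a Friday, which is a business day, so no adjustment is needed.
Applying the 45-calendar-day extension: 14 June 2041 + 45 days = 29 July 2041.
29 July 2041 is a Monday and not a listed holiday, so it stands.
The final due date is 29 July 2041.

29 July 2041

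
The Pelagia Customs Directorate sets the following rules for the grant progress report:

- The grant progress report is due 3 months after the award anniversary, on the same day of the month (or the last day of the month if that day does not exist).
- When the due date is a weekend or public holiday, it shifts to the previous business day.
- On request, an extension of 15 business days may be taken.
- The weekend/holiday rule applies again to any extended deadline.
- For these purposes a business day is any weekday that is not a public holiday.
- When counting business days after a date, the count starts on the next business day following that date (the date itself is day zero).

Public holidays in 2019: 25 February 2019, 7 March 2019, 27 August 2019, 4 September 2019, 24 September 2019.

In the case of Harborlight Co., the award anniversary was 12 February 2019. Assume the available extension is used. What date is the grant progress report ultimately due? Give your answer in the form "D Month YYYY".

3 months from 12 February 2019 is 12 May 2019.
12 May 2019 is a Sunday, so it moves to the preceding business day, 10 May 2019 (Friday).
Counting 15 further business days from 10 May 2019 reaches 31 May 2019.
31 May 2019 is a Friday and not a listed holiday, so it stands.
Deadline: 31 May 2019.

31 May 2019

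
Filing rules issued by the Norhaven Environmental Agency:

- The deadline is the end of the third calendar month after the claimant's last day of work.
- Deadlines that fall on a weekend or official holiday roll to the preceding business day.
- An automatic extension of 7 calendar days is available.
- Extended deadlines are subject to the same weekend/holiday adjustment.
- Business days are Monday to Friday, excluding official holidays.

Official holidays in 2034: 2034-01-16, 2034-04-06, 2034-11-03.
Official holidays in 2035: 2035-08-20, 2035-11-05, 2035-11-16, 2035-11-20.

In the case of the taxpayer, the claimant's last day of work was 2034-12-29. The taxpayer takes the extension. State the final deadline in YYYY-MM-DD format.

The third month after 2034-12-29 is March 2035, whose last day is 2035-03-31.
2035-03-31 is a Saturday; the preceding business day is 2035-03-30 (Friday).
Add the 7 calendar-day extension to 2035-03-30: 2035-04-06.
Since 2035-04-06 is a Friday and not a holiday, the date is unchanged.
The final due date is 2035-04-06.

2035-04-06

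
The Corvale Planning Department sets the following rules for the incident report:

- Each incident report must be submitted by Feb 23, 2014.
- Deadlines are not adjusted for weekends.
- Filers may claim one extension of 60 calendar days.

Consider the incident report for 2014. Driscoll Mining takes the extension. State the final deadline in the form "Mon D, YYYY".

The stated deadline is Feb 23, 2014.
Feb 23, 2014 is a Sunday; no weekend or holiday adjustment applies.
The 60-calendar-day extension moves the deadline from Feb 23, 2014 to Apr 24, 2014.
No adjustment is made for weekends or holidays, so Apr 24, 2014 stands.
So the filing is due Apr 24, 2014.

Apr 24, 2014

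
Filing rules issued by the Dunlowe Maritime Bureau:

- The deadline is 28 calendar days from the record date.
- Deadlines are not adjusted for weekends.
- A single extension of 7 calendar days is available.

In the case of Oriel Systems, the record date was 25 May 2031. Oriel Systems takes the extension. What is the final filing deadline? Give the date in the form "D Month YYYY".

29 June 2031

28 calendar days after 25 May 2031 is 22 June 2031.
No adjustment is made for weekends or holidays, so 22 June 2031 stands.
Applying the 7-calendar-day extension: 22 June 2031 + 7 days = 29 June 2031.
No adjustment is made for weekends or holidays, so 29 June 2031 stands.
Final deadline: 29 June 2031.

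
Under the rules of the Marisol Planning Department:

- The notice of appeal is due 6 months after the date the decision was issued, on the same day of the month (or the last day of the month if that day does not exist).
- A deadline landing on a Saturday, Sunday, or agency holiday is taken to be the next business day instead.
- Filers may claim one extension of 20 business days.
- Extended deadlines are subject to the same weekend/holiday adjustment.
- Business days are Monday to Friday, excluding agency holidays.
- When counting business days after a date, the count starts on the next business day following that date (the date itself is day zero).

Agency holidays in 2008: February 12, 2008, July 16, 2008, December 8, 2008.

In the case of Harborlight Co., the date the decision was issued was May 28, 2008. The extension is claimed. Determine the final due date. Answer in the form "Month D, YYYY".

December 29, 2008

Moving 6 months forward from May 28, 2008 on the corresponding day gives November 28, 2008.
November 28, 2008 (Friday) is already a business day.
Applying the 20-business-day extension: 20 business days after November 28, 2008 is December 29, 2008.
December 29, 2008 falls on a Monday, which is a business day, so no adjustment is needed.
Deadline: December 29, 2008.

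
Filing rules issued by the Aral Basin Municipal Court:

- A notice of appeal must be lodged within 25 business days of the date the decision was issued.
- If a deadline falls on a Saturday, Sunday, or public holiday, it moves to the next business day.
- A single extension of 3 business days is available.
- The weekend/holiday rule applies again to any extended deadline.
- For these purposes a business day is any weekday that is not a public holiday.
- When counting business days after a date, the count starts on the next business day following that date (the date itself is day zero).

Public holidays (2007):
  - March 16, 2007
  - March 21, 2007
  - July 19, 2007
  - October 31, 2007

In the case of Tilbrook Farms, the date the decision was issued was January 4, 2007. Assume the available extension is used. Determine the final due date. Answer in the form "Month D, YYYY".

Starting the day after January 4, 2007 and counting 25 business days lands on February 8, 2007.
Since February 8, 2007 is a Thursday and not a holiday, the date is unchanged.
Applying the 3-business-day extension: 3 business days after February 8, 2007 is February 13, 2007.
February 13, 2007 is a Tuesday and not a listed holiday, so it stands.
The final due date is February 13, 2007.

February 13, 2007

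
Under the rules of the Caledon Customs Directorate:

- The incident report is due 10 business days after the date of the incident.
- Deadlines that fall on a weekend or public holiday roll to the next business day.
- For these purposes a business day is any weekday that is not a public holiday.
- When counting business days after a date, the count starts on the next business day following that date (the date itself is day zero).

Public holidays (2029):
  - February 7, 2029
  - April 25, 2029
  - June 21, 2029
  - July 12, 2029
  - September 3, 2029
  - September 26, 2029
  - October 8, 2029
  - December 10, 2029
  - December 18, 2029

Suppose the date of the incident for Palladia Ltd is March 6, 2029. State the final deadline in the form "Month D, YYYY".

March 20, 2029

Counting 10 business days after March 6, 2029 (skipping weekends and listed holidays) reaches March 20, 2029.
March 20, 2029 is a Tuesday and not a listed holiday, so it stands.
The final due date is March 20, 2029.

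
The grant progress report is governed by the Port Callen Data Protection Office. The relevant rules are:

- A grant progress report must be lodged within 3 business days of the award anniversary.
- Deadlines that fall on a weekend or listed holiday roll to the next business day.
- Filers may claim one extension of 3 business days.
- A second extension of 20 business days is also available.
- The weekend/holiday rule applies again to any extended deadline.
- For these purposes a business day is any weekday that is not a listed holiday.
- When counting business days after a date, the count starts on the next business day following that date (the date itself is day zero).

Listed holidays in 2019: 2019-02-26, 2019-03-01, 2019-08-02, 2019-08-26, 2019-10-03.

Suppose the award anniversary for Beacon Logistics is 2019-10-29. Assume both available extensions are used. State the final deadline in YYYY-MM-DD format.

2019-12-04

Counting 3 business days after 2019-10-29 (skipping weekends and listed holidays) reaches 2019-11-01.
2019-11-01 is a Friday and not a listed holiday, so it stands.
Counting 3 further business days from 2019-11-01 reaches 2019-11-06.
2019-11-06 falls on a Wednesday, which is a business day, so no adjustment is needed.
Applying the 20-business-day extension: 20 business days after 2019-11-06 is 2019-12-04.
2019-12-04 falls on a Wednesday, which is a business day, so no adjustment is needed.
Deadline: 2019-12-04.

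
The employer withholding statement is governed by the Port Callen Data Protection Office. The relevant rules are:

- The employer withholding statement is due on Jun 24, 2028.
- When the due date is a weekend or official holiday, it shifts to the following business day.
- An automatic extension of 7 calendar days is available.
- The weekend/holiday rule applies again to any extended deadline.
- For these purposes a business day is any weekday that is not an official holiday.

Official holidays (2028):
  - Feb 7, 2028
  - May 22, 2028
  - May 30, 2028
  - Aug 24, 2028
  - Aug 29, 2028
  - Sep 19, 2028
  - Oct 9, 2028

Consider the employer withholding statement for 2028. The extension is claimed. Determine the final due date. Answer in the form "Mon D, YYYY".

Jul 3, 2028

The stated deadline is Jun 24, 2028.
Jun 24, 2028 is a Saturday, so it moves to the next business day, Jun 26, 2028 (Monday).
Applying the 7-calendar-day extension: Jun 26, 2028 + 7 days = Jul 3, 2028.
Jul 3, 2028 falls on a Monday, which is a business day, so no adjustment is needed.
Deadline: Jul 3, 2028.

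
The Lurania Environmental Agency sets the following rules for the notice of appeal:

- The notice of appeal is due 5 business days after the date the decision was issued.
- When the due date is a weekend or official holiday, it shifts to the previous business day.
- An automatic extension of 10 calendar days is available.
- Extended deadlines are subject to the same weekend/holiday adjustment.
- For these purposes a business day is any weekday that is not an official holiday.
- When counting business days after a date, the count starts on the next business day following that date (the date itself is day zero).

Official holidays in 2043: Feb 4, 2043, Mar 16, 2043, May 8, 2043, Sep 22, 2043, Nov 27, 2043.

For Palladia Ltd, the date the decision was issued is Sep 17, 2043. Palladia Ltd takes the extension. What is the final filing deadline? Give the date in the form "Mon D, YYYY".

Oct 5, 2043

Counting 5 business days after Sep 17, 2043 (skipping weekends and listed holidays) reaches Sep 25, 2043.
Sep 25, 2043 (Friday) is already a business day.
Add the 10 calendar-day extension to Sep 25, 2043: Oct 5, 2043.
Oct 5, 2043 is a Monday and not a listed holiday, so it stands.
Final deadline: Oct 5, 2043.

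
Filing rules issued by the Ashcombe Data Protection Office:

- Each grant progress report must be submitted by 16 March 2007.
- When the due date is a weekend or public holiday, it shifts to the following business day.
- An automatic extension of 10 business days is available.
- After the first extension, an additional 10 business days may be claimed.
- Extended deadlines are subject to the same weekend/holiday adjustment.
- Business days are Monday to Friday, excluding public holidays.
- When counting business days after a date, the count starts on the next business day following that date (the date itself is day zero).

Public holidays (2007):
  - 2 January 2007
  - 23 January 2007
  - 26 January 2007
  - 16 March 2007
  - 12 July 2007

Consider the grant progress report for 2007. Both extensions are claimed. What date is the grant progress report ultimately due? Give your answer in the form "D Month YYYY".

Start from the fixed due date, 16 March 2007.
16 March 2007 is a listed holiday; the next business day is 19 March 2007 (Monday).
Counting 10 further business days from 19 March 2007 reaches 2 April 2007.
Since 2 April 2007 is a Monday and not a holiday, the date is unchanged.
The 10-business-day extension runs from 2 April 2007 to 16 April 2007.
16 April 2007 falls on a Monday, which is a business day, so no adjustment is needed.
Deadline: 16 April 2007.

16 April 2007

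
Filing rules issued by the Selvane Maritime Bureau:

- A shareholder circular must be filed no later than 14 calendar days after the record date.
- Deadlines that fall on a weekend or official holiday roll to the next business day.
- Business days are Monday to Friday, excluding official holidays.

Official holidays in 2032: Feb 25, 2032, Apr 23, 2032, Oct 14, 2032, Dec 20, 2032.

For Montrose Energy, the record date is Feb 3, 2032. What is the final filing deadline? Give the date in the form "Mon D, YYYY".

14 calendar days after Feb 3, 2032 is Feb 17, 2032.
Feb 17, 2032 falls on a Tuesday, which is a business day, so no adjustment is needed.
The final due date is Feb 17, 2032.

Feb 17, 2032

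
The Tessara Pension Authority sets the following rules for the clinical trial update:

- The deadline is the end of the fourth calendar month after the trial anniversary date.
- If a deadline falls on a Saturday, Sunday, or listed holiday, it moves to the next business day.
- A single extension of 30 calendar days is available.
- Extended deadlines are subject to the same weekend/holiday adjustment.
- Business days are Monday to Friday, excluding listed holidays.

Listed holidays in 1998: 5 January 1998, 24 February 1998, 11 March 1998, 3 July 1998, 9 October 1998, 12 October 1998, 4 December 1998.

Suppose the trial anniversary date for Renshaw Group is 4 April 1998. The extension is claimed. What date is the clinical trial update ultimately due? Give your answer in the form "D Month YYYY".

30 September 1998

4 months after 4 April 1998 is August 1998; that month ends on 31 August 1998.
31 August 1998 is a Monday and not a listed holiday, so it stands.
Applying the 30-calendar-day extension: 31 August 1998 + 30 days = 30 September 1998.
30 September 1998 falls on a Wednesday, which is a business day, so no adjustment is needed.
Final deadline: 30 September 1998.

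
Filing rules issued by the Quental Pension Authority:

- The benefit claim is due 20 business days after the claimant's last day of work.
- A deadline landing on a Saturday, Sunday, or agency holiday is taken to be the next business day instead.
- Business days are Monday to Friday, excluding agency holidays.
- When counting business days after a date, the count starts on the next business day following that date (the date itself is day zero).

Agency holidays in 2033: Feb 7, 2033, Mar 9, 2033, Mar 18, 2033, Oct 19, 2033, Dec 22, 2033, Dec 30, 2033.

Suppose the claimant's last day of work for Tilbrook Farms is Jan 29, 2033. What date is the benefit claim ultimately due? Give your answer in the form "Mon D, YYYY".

20 business days after Jan 29, 2033, excluding weekends and holidays, is Feb 28, 2033.
Feb 28, 2033 (Monday) is already a business day.
Final deadline: Feb 28, 2033.

Feb 28, 2033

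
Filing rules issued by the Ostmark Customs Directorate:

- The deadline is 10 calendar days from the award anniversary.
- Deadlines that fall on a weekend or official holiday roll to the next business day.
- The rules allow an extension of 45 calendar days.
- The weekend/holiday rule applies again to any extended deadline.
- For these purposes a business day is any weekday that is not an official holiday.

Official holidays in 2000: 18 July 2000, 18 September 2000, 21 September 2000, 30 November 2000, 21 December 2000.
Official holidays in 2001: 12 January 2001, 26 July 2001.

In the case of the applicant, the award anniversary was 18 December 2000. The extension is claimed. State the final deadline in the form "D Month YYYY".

12 February 2001

From 18 December 2000, 10 calendar days later is 28 December 2000.
Since 28 December 2000 is a Thursday and not a holiday, the date is unchanged.
Add the 45 calendar-day extension to 28 December 2000: 11 February 2001.
Because 11 February 2001 is a Sunday, the deadline becomes 12 February 2001 (Monday).
So the filing is due 12 February 2001.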